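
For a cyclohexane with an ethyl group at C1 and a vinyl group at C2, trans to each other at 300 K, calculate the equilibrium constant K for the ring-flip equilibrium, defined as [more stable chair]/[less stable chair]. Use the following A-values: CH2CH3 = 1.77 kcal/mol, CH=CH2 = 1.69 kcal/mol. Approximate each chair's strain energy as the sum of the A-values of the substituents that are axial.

C1 and C2 have opposite parity, so for the trans isomer the two substituents are e,e in one chair and a,a in the other.
Chair I (ethyl axial, vinyl axial): E = 3.46 kcal/mol; chair II (ethyl equatorial, vinyl equatorial): E = 0.00 kcal/mol.
ΔG = 3.46 kcal/mol between the two chairs.
K = exp(ΔG/RT) with R = 1.987×10⁻³ kcal mol⁻¹ K⁻¹ and T = 300 K gives K ≈ 332.

K ≈ 332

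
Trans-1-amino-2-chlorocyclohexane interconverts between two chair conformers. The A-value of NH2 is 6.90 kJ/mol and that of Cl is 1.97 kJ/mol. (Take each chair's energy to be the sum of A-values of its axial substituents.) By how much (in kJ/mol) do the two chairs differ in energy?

8.87 kJ/mol

C1 and C2 have opposite parity, so for the trans isomer the two substituents are e,e in one chair and a,a in the other.
Chair I (amino axial, chloro axial): E = 8.87 kJ/mol.
Chair II (amino equatorial, chloro equatorial): E = 0.00 kJ/mol.
ΔE = 8.87 − 0.00 = 8.87 kJ/mol; chair II is more stable.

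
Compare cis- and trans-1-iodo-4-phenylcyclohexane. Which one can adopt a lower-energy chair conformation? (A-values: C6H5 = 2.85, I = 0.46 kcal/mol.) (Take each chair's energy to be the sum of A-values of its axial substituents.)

At 1,4 positions (parity opposite): cis → (a,e or e,a); trans → (e,e or a,a).
Best chair for cis: E = 0.46 kcal/mol; best chair for trans: E = 0.00 kcal/mol.
The trans isomer is lower by 0.46 kcal/mol.

trans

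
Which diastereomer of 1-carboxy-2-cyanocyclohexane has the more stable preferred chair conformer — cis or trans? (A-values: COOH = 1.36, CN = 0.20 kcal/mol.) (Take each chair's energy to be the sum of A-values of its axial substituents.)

At 1,2 positions (parity opposite): cis → (a,e or e,a); trans → (e,e or a,a).
Best chair for cis: E = 0.20 kcal/mol; best chair for trans: E = 0.00 kcal/mol.
The trans isomer is lower by 0.20 kcal/mol.

trans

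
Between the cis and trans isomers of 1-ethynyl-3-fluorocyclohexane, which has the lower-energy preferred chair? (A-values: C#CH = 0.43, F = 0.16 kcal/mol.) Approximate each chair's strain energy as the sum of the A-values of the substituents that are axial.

cis

At 1,3 positions (parity same): cis → (e,e or a,a); trans → (a,e or e,a).
Best chair for cis: E = 0.00 kcal/mol; best chair for trans: E = 0.16 kcal/mol.
The cis isomer is lower by 0.16 kcal/mol.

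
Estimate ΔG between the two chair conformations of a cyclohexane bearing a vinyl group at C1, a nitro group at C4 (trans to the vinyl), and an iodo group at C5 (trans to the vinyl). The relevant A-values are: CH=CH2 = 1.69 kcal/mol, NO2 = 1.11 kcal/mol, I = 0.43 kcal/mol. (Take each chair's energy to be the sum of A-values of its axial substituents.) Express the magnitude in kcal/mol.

2.37 kcal/mol

Chair I (vinyl axial, nitro axial, iodo equatorial): E = 2.80 kcal/mol.
Chair II (vinyl equatorial, nitro equatorial, iodo axial): E = 0.43 kcal/mol.
ΔE = 2.80 − 0.43 = 2.37 kcal/mol; chair II is more stable.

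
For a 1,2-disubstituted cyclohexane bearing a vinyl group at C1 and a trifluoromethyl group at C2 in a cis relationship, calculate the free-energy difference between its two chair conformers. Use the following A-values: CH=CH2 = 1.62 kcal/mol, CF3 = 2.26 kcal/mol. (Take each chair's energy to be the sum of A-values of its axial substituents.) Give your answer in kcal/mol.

C1 and C2 have opposite parity, so for the cis isomer the two substituents are one axial and one equatorial in each chair.
Chair I (vinyl axial, trifluoromethyl equatorial): E = 1.62 kcal/mol.
Chair II (vinyl equatorial, trifluoromethyl axial): E = 2.26 kcal/mol.
ΔE = 2.26 − 1.62 = 0.64 kcal/mol; chair I is more stable.

0.64 kcal/mol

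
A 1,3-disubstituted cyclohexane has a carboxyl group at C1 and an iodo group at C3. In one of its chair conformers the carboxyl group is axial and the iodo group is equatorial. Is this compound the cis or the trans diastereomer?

trans

C1 and C3 have the same parity, so their axial bonds point in the same direction.
With same-parity carbons, two substituents on the same face are both axial or both equatorial; opposite faces give one of each.
Here the groups are axial/equatorial → opposite face → trans.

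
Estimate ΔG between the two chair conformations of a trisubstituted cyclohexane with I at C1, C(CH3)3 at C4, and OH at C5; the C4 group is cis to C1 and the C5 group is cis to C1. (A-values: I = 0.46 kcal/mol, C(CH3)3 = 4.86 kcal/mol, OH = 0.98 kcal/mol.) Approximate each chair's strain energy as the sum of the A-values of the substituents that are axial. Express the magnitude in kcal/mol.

3.42 kcal/mol

Chair I (iodo axial, tert-butyl equatorial, hydroxyl axial): E = 1.44 kcal/mol.
Chair II (iodo equatorial, tert-butyl axial, hydroxyl equatorial): E = 4.86 kcal/mol.
ΔE = 4.86 − 1.44 = 3.42 kcal/mol; chair I is more stable.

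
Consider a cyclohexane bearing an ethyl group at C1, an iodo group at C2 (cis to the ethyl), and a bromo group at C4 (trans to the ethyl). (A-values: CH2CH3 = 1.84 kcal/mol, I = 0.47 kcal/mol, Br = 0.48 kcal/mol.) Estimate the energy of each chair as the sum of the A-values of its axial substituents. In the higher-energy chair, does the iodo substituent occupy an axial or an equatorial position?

Chair I (ethyl axial, iodo equatorial, bromo axial): E = 2.32 kcal/mol.
Chair II (ethyl equatorial, iodo axial, bromo equatorial): E = 0.47 kcal/mol.
Chair I is the less stable (higher-energy) conformer, and in that chair the iodo group is equatorial.

equatorial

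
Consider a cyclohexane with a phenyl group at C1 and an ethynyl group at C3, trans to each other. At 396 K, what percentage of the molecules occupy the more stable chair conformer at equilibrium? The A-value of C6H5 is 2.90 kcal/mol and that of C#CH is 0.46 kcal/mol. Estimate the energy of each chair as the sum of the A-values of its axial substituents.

95.7%

C1 and C3 have the same parity, so for the trans isomer the two substituents are one axial and one equatorial in each chair.
Chair I (phenyl axial, ethynyl equatorial): E = 2.90 kcal/mol; chair II (phenyl equatorial, ethynyl axial): E = 0.46 kcal/mol.
ΔG = 2.44 kcal/mol between the two chairs.
K = exp(ΔG/RT) with R = 1.987×10⁻³ kcal mol⁻¹ K⁻¹ and T = 396 K gives K ≈ 22.2.
Fraction in the lower-energy chair = K/(K+1) = 95.7%.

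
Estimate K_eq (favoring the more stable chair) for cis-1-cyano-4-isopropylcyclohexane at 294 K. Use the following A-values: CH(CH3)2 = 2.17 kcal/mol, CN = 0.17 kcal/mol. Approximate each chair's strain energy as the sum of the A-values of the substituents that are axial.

K ≈ 30.7

C1 and C4 have opposite parity, so for the cis isomer the two substituents are one axial and one equatorial in each chair.
Chair I (isopropyl axial, cyano equatorial): E = 2.17 kcal/mol; chair II (isopropyl equatorial, cyano axial): E = 0.17 kcal/mol.
ΔG = 2.00 kcal/mol between the two chairs.
K = exp(ΔG/RT) with R = 1.987×10⁻³ kcal mol⁻¹ K⁻¹ and T = 294 K gives K ≈ 30.7.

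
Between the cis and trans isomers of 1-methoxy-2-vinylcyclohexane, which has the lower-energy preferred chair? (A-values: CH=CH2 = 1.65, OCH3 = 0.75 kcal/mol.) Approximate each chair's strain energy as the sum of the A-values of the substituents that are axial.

trans

At 1,2 positions (parity opposite): cis → (a,e or e,a); trans → (e,e or a,a).
Best chair for cis: E = 0.75 kcal/mol; best chair for trans: E = 0.00 kcal/mol.
The trans isomer is lower by 0.75 kcal/mol.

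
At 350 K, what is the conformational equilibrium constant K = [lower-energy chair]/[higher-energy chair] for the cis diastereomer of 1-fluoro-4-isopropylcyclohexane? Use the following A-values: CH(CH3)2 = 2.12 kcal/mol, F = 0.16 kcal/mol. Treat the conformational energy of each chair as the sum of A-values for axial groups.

C1 and C4 have opposite parity, so for the cis isomer the two substituents are one axial and one equatorial in each chair.
Chair I (isopropyl axial, fluoro equatorial): E = 2.12 kcal/mol; chair II (isopropyl equatorial, fluoro axial): E = 0.16 kcal/mol.
ΔG = 1.96 kcal/mol between the two chairs.
K = exp(ΔG/RT) with R = 1.987×10⁻³ kcal mol⁻¹ K⁻¹ and T = 350 K gives K ≈ 16.7.

K ≈ 16.7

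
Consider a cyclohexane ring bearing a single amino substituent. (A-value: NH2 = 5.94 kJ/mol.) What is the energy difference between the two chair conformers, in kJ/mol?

A monosubstituted cyclohexane has one chair with the amino group axial (E = A = 5.94 kJ/mol) and one with it equatorial (E = 0).
ΔE = 5.94 − 0 = 5.94 kJ/mol.

5.94 kJ/mol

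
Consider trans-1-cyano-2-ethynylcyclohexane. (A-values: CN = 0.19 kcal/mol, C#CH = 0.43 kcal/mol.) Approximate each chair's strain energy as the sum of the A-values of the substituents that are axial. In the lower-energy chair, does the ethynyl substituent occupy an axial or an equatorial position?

equatorial

C1 and C2 have opposite parity, so for the trans isomer the two substituents are e,e in one chair and a,a in the other.
Chair I (cyano axial, ethynyl axial): E = 0.62 kcal/mol.
Chair II (cyano equatorial, ethynyl equatorial): E = 0.00 kcal/mol.
Chair II is the more stable (lower-energy) conformer, and in that chair the ethynyl group is equatorial.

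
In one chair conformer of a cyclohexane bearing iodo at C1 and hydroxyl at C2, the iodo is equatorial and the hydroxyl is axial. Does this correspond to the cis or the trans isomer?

C1 and C2 have opposite parity, so their axial bonds point in opposite directions.
With opposite-parity carbons, two substituents on the same face are one axial and one equatorial; opposite faces give both axial or both equatorial.
Here the groups are equatorial/axial → same face → cis.

cis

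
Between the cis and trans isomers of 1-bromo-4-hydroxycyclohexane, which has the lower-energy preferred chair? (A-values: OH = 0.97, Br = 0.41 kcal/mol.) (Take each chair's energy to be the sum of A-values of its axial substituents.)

trans

At 1,4 positions (parity opposite): cis → (a,e or e,a); trans → (e,e or a,a).
Best chair for cis: E = 0.41 kcal/mol; best chair for trans: E = 0.00 kcal/mol.
The trans isomer is lower by 0.41 kcal/mol.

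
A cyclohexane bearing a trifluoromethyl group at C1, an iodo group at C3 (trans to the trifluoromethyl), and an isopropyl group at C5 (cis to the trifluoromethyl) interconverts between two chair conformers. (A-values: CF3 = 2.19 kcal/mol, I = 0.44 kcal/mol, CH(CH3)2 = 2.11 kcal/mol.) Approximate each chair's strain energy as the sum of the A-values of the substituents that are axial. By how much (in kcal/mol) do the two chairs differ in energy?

Chair I (trifluoromethyl axial, iodo equatorial, isopropyl axial): E = 4.30 kcal/mol.
Chair II (trifluoromethyl equatorial, iodo axial, isopropyl equatorial): E = 0.44 kcal/mol.
ΔE = 4.30 − 0.44 = 3.86 kcal/mol; chair II is more stable.

3.86 kcal/mol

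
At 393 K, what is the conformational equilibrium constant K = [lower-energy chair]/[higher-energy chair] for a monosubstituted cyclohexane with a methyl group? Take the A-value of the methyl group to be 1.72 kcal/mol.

K ≈ 9.05

One chair has the methyl group axial (E = 1.72 kcal/mol) and the other has it equatorial (E = 0).
ΔG = 1.72 kcal/mol between the two chairs.
K = exp(ΔG/RT) with R = 1.987×10⁻³ kcal mol⁻¹ K⁻¹ and T = 393 K gives K ≈ 9.05.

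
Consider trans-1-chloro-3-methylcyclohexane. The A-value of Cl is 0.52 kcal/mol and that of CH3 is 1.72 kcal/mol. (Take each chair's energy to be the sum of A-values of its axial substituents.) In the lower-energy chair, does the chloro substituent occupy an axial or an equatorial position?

axial

C1 and C3 have the same parity, so for the trans isomer the two substituents are one axial and one equatorial in each chair.
Chair I (chloro axial, methyl equatorial): E = 0.52 kcal/mol.
Chair II (chloro equatorial, methyl axial): E = 1.72 kcal/mol.
Chair I is the more stable (lower-energy) conformer, and in that chair the chloro group is axial.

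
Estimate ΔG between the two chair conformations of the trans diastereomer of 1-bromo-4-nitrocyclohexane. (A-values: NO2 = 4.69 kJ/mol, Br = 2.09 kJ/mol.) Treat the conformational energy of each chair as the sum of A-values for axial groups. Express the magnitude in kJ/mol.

6.78 kJ/mol

C1 and C4 have opposite parity, so for the trans isomer the two substituents are e,e in one chair and a,a in the other.
Chair I (nitro axial, bromo axial): E = 6.78 kJ/mol.
Chair II (nitro equatorial, bromo equatorial): E = 0.00 kJ/mol.
ΔE = 6.78 − 0.00 = 6.78 kJ/mol; chair II is more stable.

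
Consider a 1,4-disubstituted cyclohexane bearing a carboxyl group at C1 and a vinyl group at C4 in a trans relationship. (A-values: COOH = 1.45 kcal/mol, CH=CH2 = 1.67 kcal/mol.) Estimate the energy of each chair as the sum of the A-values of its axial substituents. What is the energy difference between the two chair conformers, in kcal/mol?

3.12 kcal/mol

C1 and C4 have opposite parity, so for the trans isomer the two substituents are e,e in one chair and a,a in the other.
Chair I (carboxyl axial, vinyl axial): E = 3.12 kcal/mol.
Chair II (carboxyl equatorial, vinyl equatorial): E = 0.00 kcal/mol.
ΔE = 3.12 − 0.00 = 3.12 kcal/mol; chair II is more stable.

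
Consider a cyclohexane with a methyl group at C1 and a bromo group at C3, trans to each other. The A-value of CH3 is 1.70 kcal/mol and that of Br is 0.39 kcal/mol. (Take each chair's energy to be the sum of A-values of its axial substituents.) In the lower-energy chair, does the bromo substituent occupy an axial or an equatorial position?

C1 and C3 have the same parity, so for the trans isomer the two substituents are one axial and one equatorial in each chair.
Chair I (methyl axial, bromo equatorial): E = 1.70 kcal/mol.
Chair II (methyl equatorial, bromo axial): E = 0.39 kcal/mol.
Chair II is the more stable (lower-energy) conformer, and in that chair the bromo group is axial.

axial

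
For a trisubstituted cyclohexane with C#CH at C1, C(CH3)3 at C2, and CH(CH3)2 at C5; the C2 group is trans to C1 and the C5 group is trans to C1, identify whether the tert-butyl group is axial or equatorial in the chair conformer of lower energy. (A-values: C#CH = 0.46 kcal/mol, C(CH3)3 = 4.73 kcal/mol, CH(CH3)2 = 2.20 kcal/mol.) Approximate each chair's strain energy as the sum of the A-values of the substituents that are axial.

equatorial

Chair I (ethynyl axial, tert-butyl axial, isopropyl equatorial): E = 5.19 kcal/mol.
Chair II (ethynyl equatorial, tert-butyl equatorial, isopropyl axial): E = 2.20 kcal/mol.
Chair II is the more stable (lower-energy) conformer, and in that chair the tert-butyl group is equatorial.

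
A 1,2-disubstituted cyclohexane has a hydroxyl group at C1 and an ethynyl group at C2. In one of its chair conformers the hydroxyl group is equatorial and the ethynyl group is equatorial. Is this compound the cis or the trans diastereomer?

C1 and C2 have opposite parity, so their axial bonds point in opposite directions.
With opposite-parity carbons, two substituents on the same face are one axial and one equatorial; opposite faces give both axial or both equatorial.
Here the groups are equatorial/equatorial → opposite face → trans.

trans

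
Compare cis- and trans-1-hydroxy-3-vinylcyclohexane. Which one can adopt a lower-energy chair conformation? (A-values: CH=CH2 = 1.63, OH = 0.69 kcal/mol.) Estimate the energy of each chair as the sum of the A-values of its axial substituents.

At 1,3 positions (parity same): cis → (e,e or a,a); trans → (a,e or e,a).
Best chair for cis: E = 0.00 kcal/mol; best chair for trans: E = 0.69 kcal/mol.
The cis isomer is lower by 0.69 kcal/mol.

cis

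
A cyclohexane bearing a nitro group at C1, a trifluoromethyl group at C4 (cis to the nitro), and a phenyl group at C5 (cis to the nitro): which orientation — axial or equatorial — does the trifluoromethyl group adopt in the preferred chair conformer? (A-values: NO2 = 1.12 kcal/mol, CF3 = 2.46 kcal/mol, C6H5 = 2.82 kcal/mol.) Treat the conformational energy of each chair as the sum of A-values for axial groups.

axial

Chair I (nitro axial, trifluoromethyl equatorial, phenyl axial): E = 3.94 kcal/mol.
Chair II (nitro equatorial, trifluoromethyl axial, phenyl equatorial): E = 2.46 kcal/mol.
Chair II is the more stable (lower-energy) conformer, and in that chair the trifluoromethyl group is axial.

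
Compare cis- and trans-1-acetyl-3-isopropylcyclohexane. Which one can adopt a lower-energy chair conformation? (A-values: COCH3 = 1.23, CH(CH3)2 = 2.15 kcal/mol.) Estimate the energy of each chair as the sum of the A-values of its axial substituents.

At 1,3 positions (parity same): cis → (e,e or a,a); trans → (a,e or e,a).
Best chair for cis: E = 0.00 kcal/mol; best chair for trans: E = 1.23 kcal/mol.
The cis isomer is lower by 1.23 kcal/mol.

cis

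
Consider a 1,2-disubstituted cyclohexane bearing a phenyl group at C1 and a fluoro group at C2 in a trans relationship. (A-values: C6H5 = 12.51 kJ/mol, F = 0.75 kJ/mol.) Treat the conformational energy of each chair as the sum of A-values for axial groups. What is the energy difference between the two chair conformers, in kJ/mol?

13.26 kJ/mol

C1 and C2 have opposite parity, so for the trans isomer the two substituents are e,e in one chair and a,a in the other.
Chair I (phenyl axial, fluoro axial): E = 13.26 kJ/mol.
Chair II (phenyl equatorial, fluoro equatorial): E = 0.00 kJ/mol.
ΔE = 13.26 − 0.00 = 13.26 kJ/mol; chair II is more stable.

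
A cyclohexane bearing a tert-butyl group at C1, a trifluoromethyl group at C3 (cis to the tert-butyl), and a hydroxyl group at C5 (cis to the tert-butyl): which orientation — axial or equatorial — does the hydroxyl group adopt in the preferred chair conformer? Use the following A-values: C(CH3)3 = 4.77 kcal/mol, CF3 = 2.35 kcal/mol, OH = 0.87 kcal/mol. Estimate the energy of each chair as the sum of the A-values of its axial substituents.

equatorial

Chair I (tert-butyl axial, trifluoromethyl axial, hydroxyl axial): E = 7.99 kcal/mol.
Chair II (tert-butyl equatorial, trifluoromethyl equatorial, hydroxyl equatorial): E = 0.00 kcal/mol.
Chair II is the more stable (lower-energy) conformer, and in that chair the hydroxyl group is equatorial.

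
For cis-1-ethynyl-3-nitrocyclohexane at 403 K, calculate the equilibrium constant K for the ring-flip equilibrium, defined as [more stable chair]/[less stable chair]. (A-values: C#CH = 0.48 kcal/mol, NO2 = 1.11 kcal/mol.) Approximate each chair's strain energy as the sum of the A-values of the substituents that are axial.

C1 and C3 have the same parity, so for the cis isomer the two substituents are e,e in one chair and a,a in the other.
Chair I (ethynyl axial, nitro axial): E = 1.59 kcal/mol; chair II (ethynyl equatorial, nitro equatorial): E = 0.00 kcal/mol.
ΔG = 1.59 kcal/mol between the two chairs.
K = exp(ΔG/RT) with R = 1.987×10⁻³ kcal mol⁻¹ K⁻¹ and T = 403 K gives K ≈ 7.28.

K ≈ 7.28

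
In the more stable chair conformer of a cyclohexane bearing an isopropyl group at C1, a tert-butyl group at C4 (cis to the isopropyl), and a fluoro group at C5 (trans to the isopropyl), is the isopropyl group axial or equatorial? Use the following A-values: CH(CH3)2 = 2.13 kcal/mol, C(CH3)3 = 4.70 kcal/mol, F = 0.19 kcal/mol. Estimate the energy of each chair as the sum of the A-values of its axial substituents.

axial

Chair I (isopropyl axial, tert-butyl equatorial, fluoro equatorial): E = 2.13 kcal/mol.
Chair II (isopropyl equatorial, tert-butyl axial, fluoro axial): E = 4.89 kcal/mol.
Chair I is the more stable (lower-energy) conformer, and in that chair the isopropyl group is axial.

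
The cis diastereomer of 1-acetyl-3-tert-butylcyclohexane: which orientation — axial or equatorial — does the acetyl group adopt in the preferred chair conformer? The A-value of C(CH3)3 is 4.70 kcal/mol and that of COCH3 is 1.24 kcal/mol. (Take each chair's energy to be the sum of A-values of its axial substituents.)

C1 and C3 have the same parity, so for the cis isomer the two substituents are e,e in one chair and a,a in the other.
Chair I (tert-butyl axial, acetyl axial): E = 5.94 kcal/mol.
Chair II (tert-butyl equatorial, acetyl equatorial): E = 0.00 kcal/mol.
Chair II is the more stable (lower-energy) conformer, and in that chair the acetyl group is equatorial.

equatorial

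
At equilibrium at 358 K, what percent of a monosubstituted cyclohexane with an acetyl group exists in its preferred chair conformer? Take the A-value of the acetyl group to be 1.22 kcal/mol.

84.7%

One chair has the acetyl group axial (E = 1.22 kcal/mol) and the other has it equatorial (E = 0).
ΔG = 1.22 kcal/mol between the two chairs.
K = exp(ΔG/RT) with R = 1.987×10⁻³ kcal mol⁻¹ K⁻¹ and T = 358 K gives K ≈ 5.56.
Fraction in the lower-energy chair = K/(K+1) = 84.7%.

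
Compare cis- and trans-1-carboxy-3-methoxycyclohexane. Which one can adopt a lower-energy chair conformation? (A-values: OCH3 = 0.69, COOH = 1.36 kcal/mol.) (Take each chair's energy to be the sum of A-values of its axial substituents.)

At 1,3 positions (parity same): cis → (e,e or a,a); trans → (a,e or e,a).
Best chair for cis: E = 0.00 kcal/mol; best chair for trans: E = 0.69 kcal/mol.
The cis isomer is lower by 0.69 kcal/mol.

cis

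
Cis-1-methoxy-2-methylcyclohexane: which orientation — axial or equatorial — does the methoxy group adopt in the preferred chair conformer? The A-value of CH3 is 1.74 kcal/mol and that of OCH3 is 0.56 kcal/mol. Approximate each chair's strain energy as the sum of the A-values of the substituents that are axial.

axial

C1 and C2 have opposite parity, so for the cis isomer the two substituents are one axial and one equatorial in each chair.
Chair I (methyl axial, methoxy equatorial): E = 1.74 kcal/mol.
Chair II (methyl equatorial, methoxy axial): E = 0.56 kcal/mol.
Chair II is the more stable (lower-energy) conformer, and in that chair the methoxy group is axial.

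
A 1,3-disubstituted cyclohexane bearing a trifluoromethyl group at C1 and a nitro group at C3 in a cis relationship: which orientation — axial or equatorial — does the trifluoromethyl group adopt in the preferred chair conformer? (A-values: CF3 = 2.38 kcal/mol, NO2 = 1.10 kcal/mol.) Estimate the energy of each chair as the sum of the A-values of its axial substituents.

equatorial

C1 and C3 have the same parity, so for the cis isomer the two substituents are e,e in one chair and a,a in the other.
Chair I (trifluoromethyl axial, nitro axial): E = 3.48 kcal/mol.
Chair II (trifluoromethyl equatorial, nitro equatorial): E = 0.00 kcal/mol.
Chair II is the more stable (lower-energy) conformer, and in that chair the trifluoromethyl group is equatorial.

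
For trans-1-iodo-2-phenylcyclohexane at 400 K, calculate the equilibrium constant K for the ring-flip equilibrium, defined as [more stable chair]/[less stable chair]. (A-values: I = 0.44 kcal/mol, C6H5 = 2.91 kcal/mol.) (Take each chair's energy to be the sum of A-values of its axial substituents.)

C1 and C2 have opposite parity, so for the trans isomer the two substituents are e,e in one chair and a,a in the other.
Chair I (iodo axial, phenyl axial): E = 3.35 kcal/mol; chair II (iodo equatorial, phenyl equatorial): E = 0.00 kcal/mol.
ΔG = 3.35 kcal/mol between the two chairs.
K = exp(ΔG/RT) with R = 1.987×10⁻³ kcal mol⁻¹ K⁻¹ and T = 400 K gives K ≈ 67.7.

K ≈ 67.7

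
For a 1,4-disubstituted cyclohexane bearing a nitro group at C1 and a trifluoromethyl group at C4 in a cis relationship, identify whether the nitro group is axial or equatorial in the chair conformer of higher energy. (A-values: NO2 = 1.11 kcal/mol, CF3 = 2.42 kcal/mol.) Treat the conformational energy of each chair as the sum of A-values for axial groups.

equatorial

C1 and C4 have opposite parity, so for the cis isomer the two substituents are one axial and one equatorial in each chair.
Chair I (nitro axial, trifluoromethyl equatorial): E = 1.11 kcal/mol.
Chair II (nitro equatorial, trifluoromethyl axial): E = 2.42 kcal/mol.
Chair II is the less stable (higher-energy) conformer, and in that chair the nitro group is equatorial.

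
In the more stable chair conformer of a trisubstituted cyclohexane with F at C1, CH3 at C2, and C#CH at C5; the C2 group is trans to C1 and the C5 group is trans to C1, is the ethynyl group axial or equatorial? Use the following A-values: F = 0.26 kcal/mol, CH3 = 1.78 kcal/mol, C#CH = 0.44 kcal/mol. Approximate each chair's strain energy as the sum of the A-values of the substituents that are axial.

Chair I (fluoro axial, methyl axial, ethynyl equatorial): E = 2.04 kcal/mol.
Chair II (fluoro equatorial, methyl equatorial, ethynyl axial): E = 0.44 kcal/mol.
Chair II is the more stable (lower-energy) conformer, and in that chair the ethynyl group is axial.

axial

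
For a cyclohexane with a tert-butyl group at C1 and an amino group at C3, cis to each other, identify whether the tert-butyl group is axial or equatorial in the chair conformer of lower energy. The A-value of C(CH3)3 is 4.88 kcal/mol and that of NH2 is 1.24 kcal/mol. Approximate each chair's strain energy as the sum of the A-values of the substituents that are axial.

C1 and C3 have the same parity, so for the cis isomer the two substituents are e,e in one chair and a,a in the other.
Chair I (tert-butyl axial, amino axial): E = 6.12 kcal/mol.
Chair II (tert-butyl equatorial, amino equatorial): E = 0.00 kcal/mol.
Chair II is the more stable (lower-energy) conformer, and in that chair the tert-butyl group is equatorial.

equatorial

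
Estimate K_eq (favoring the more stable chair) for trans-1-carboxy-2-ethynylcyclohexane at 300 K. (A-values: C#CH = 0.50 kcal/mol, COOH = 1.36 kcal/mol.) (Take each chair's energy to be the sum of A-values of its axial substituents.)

K ≈ 22.7

C1 and C2 have opposite parity, so for the trans isomer the two substituents are e,e in one chair and a,a in the other.
Chair I (ethynyl axial, carboxyl axial): E = 1.86 kcal/mol; chair II (ethynyl equatorial, carboxyl equatorial): E = 0.00 kcal/mol.
ΔG = 1.86 kcal/mol between the two chairs.
K = exp(ΔG/RT) with R = 1.987×10⁻³ kcal mol⁻¹ K⁻¹ and T = 300 K gives K ≈ 22.7.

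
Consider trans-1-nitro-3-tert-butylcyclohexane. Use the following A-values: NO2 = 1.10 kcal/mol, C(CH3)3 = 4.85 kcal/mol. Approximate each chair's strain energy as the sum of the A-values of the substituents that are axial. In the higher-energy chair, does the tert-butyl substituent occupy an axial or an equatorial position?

C1 and C3 have the same parity, so for the trans isomer the two substituents are one axial and one equatorial in each chair.
Chair I (nitro axial, tert-butyl equatorial): E = 1.10 kcal/mol.
Chair II (nitro equatorial, tert-butyl axial): E = 4.85 kcal/mol.
Chair II is the less stable (higher-energy) conformer, and in that chair the tert-butyl group is axial.

axial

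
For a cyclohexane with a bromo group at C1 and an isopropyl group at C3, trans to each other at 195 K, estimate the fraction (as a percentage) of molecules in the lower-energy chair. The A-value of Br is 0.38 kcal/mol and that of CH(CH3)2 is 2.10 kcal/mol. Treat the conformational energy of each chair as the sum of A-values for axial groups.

C1 and C3 have the same parity, so for the trans isomer the two substituents are one axial and one equatorial in each chair.
Chair I (bromo axial, isopropyl equatorial): E = 0.38 kcal/mol; chair II (bromo equatorial, isopropyl axial): E = 2.10 kcal/mol.
ΔG = 1.72 kcal/mol between the two chairs.
K = exp(ΔG/RT) with R = 1.987×10⁻³ kcal mol⁻¹ K⁻¹ and T = 195 K gives K ≈ 84.7.
Fraction in the lower-energy chair = K/(K+1) = 98.8%.

98.8%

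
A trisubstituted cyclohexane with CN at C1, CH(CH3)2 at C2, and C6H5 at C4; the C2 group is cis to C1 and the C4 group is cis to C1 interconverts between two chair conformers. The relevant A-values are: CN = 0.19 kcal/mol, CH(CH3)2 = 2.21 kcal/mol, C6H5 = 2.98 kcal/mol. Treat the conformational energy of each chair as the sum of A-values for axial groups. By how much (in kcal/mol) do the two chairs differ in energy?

5.00 kcal/mol

Chair I (cyano axial, isopropyl equatorial, phenyl equatorial): E = 0.19 kcal/mol.
Chair II (cyano equatorial, isopropyl axial, phenyl axial): E = 5.19 kcal/mol.
ΔE = 5.19 − 0.19 = 5.00 kcal/mol; chair I is more stable.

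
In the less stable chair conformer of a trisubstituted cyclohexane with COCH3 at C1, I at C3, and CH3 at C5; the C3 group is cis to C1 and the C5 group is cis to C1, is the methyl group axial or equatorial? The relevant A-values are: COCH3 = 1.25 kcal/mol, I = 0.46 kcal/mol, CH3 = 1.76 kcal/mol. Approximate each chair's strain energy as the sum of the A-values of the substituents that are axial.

axial

Chair I (acetyl axial, iodo axial, methyl axial): E = 3.47 kcal/mol.
Chair II (acetyl equatorial, iodo equatorial, methyl equatorial): E = 0.00 kcal/mol.
Chair I is the less stable (higher-energy) conformer, and in that chair the methyl group is axial.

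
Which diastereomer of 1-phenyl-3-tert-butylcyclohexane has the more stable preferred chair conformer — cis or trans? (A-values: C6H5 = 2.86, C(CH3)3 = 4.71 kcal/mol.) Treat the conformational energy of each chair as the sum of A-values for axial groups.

cis

At 1,3 positions (parity same): cis → (e,e or a,a); trans → (a,e or e,a).
Best chair for cis: E = 0.00 kcal/mol; best chair for trans: E = 2.86 kcal/mol.
The cis isomer is lower by 2.86 kcal/mol.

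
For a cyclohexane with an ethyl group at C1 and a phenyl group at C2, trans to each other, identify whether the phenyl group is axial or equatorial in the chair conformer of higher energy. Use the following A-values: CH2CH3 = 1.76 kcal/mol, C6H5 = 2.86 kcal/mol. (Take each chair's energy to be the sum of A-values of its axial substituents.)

C1 and C2 have opposite parity, so for the trans isomer the two substituents are e,e in one chair and a,a in the other.
Chair I (ethyl axial, phenyl axial): E = 4.62 kcal/mol.
Chair II (ethyl equatorial, phenyl equatorial): E = 0.00 kcal/mol.
Chair I is the less stable (higher-energy) conformer, and in that chair the phenyl group is axial.

axial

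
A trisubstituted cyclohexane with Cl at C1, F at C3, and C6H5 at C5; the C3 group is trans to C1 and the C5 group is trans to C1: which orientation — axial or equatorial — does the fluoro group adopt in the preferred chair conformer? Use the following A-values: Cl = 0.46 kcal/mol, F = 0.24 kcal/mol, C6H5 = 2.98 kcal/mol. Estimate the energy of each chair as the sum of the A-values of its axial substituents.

equatorial

Chair I (chloro axial, fluoro equatorial, phenyl equatorial): E = 0.46 kcal/mol.
Chair II (chloro equatorial, fluoro axial, phenyl axial): E = 3.22 kcal/mol.
Chair I is the more stable (lower-energy) conformer, and in that chair the fluoro group is equatorial.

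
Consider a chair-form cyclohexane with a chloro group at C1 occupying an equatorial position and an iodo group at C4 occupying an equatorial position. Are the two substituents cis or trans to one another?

C1 and C4 have opposite parity, so their axial bonds point in opposite directions.
With opposite-parity carbons, two substituents on the same face are one axial and one equatorial; opposite faces give both axial or both equatorial.
Here the groups are equatorial/equatorial → opposite face → trans.

trans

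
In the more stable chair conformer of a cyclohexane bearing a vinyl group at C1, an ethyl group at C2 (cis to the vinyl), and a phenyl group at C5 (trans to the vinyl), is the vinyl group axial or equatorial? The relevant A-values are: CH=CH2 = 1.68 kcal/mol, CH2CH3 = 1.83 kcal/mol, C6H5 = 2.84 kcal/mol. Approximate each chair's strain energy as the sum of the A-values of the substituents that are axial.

Chair I (vinyl axial, ethyl equatorial, phenyl equatorial): E = 1.68 kcal/mol.
Chair II (vinyl equatorial, ethyl axial, phenyl axial): E = 4.67 kcal/mol.
Chair I is the more stable (lower-energy) conformer, and in that chair the vinyl group is axial.

axial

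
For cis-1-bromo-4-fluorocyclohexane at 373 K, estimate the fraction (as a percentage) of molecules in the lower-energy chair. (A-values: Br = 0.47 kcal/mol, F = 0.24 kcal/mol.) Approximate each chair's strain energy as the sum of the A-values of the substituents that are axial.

C1 and C4 have opposite parity, so for the cis isomer the two substituents are one axial and one equatorial in each chair.
Chair I (bromo axial, fluoro equatorial): E = 0.47 kcal/mol; chair II (bromo equatorial, fluoro axial): E = 0.24 kcal/mol.
ΔG = 0.23 kcal/mol between the two chairs.
K = exp(ΔG/RT) with R = 1.987×10⁻³ kcal mol⁻¹ K⁻¹ and T = 373 K gives K ≈ 1.36.
Fraction in the lower-energy chair = K/(K+1) = 57.7%.

57.7%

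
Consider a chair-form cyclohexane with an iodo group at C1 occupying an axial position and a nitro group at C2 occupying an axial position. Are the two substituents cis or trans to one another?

C1 and C2 have opposite parity, so their axial bonds point in opposite directions.
With opposite-parity carbons, two substituents on the same face are one axial and one equatorial; opposite faces give both axial or both equatorial.
Here the groups are axial/axial → opposite face → trans.

trans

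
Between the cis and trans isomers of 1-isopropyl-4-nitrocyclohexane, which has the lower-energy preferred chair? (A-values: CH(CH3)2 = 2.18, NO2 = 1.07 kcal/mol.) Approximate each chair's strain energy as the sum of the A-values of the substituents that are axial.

At 1,4 positions (parity opposite): cis → (a,e or e,a); trans → (e,e or a,a).
Best chair for cis: E = 1.07 kcal/mol; best chair for trans: E = 0.00 kcal/mol.
The trans isomer is lower by 1.07 kcal/mol.

trans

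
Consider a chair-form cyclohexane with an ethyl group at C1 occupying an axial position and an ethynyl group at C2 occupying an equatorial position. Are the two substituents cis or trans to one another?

cis

C1 and C2 have opposite parity, so their axial bonds point in opposite directions.
With opposite-parity carbons, two substituents on the same face are one axial and one equatorial; opposite faces give both axial or both equatorial.
Here the groups are axial/equatorial → same face → cis.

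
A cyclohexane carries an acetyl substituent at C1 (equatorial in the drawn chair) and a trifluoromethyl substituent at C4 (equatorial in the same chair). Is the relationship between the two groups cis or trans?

C1 and C4 have opposite parity, so their axial bonds point in opposite directions.
With opposite-parity carbons, two substituents on the same face are one axial and one equatorial; opposite faces give both axial or both equatorial.
Here the groups are equatorial/equatorial → opposite face → trans.

trans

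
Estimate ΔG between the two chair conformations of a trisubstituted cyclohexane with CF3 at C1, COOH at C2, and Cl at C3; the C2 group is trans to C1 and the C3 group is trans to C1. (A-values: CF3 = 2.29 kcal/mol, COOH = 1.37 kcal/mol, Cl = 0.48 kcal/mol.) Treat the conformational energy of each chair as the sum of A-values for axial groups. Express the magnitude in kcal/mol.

Chair I (trifluoromethyl axial, carboxyl axial, chloro equatorial): E = 3.66 kcal/mol.
Chair II (trifluoromethyl equatorial, carboxyl equatorial, chloro axial): E = 0.48 kcal/mol.
ΔE = 3.66 − 0.48 = 3.18 kcal/mol; chair II is more stable.

3.18 kcal/mol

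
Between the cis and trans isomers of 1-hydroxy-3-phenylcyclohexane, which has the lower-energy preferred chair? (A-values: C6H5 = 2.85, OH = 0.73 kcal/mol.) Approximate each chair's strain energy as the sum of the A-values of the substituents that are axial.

At 1,3 positions (parity same): cis → (e,e or a,a); trans → (a,e or e,a).
Best chair for cis: E = 0.00 kcal/mol; best chair for trans: E = 0.73 kcal/mol.
The cis isomer is lower by 0.73 kcal/mol.

cis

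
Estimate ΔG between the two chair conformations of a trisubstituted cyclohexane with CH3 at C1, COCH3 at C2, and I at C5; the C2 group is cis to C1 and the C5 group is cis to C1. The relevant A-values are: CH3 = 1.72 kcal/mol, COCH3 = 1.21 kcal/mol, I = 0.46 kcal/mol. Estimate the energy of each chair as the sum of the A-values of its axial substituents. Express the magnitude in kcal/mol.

Chair I (methyl axial, acetyl equatorial, iodo axial): E = 2.18 kcal/mol.
Chair II (methyl equatorial, acetyl axial, iodo equatorial): E = 1.21 kcal/mol.
ΔE = 2.18 − 1.21 = 0.97 kcal/mol; chair II is more stable.

0.97 kcal/mol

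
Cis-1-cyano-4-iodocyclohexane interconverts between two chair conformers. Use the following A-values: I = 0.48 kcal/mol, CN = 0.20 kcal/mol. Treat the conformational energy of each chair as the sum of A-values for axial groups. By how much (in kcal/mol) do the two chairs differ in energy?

0.28 kcal/mol

C1 and C4 have opposite parity, so for the cis isomer the two substituents are one axial and one equatorial in each chair.
Chair I (iodo axial, cyano equatorial): E = 0.48 kcal/mol.
Chair II (iodo equatorial, cyano axial): E = 0.20 kcal/mol.
ΔE = 0.48 − 0.20 = 0.28 kcal/mol; chair II is more stable.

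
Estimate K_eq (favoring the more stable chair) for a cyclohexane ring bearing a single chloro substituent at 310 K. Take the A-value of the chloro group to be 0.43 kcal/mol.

K ≈ 2.01

One chair has the chloro group axial (E = 0.43 kcal/mol) and the other has it equatorial (E = 0).
ΔG = 0.43 kcal/mol between the two chairs.
K = exp(ΔG/RT) with R = 1.987×10⁻³ kcal mol⁻¹ K⁻¹ and T = 310 K gives K ≈ 2.01.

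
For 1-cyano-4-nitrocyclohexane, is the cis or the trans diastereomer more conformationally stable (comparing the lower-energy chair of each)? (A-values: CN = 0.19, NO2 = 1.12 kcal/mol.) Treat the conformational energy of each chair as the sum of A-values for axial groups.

At 1,4 positions (parity opposite): cis → (a,e or e,a); trans → (e,e or a,a).
Best chair for cis: E = 0.19 kcal/mol; best chair for trans: E = 0.00 kcal/mol.
The trans isomer is lower by 0.19 kcal/mol.

trans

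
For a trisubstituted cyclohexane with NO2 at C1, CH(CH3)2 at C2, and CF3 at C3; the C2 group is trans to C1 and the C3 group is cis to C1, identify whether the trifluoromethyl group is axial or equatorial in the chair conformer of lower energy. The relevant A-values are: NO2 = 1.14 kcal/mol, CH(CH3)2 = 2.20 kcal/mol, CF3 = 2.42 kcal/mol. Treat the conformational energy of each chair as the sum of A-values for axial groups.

equatorial

Chair I (nitro axial, isopropyl axial, trifluoromethyl axial): E = 5.76 kcal/mol.
Chair II (nitro equatorial, isopropyl equatorial, trifluoromethyl equatorial): E = 0.00 kcal/mol.
Chair II is the more stable (lower-energy) conformer, and in that chair the trifluoromethyl group is equatorial.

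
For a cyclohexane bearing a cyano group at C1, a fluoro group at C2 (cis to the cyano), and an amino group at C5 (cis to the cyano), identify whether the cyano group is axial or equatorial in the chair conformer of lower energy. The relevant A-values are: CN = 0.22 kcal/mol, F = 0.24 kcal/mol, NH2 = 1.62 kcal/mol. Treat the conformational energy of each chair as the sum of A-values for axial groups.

Chair I (cyano axial, fluoro equatorial, amino axial): E = 1.84 kcal/mol.
Chair II (cyano equatorial, fluoro axial, amino equatorial): E = 0.24 kcal/mol.
Chair II is the more stable (lower-energy) conformer, and in that chair the cyano group is equatorial.

equatorial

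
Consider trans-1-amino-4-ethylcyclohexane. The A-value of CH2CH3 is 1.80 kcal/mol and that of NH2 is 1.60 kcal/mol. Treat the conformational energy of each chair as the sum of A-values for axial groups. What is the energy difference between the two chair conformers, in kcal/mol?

3.40 kcal/mol

C1 and C4 have opposite parity, so for the trans isomer the two substituents are e,e in one chair and a,a in the other.
Chair I (ethyl axial, amino axial): E = 3.40 kcal/mol.
Chair II (ethyl equatorial, amino equatorial): E = 0.00 kcal/mol.
ΔE = 3.40 − 0.00 = 3.40 kcal/mol; chair II is more stable.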